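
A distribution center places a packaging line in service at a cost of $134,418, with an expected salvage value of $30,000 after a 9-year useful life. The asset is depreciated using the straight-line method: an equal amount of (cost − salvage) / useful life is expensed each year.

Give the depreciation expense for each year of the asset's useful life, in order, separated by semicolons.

$11,602; $11,602; $11,602; $11,602; $11,602; $11,602; $11,602; $11,602; $11,602

Depreciable base = $134,418 − $30,000 = $104,418.
Annual expense = $104,418 / 9 = $11,602.
End of year 1: book value $122,816.
End of year 2: book value $111,214.
End of year 3: book value $99,612.
End of year 4: book value $88,010.
End of year 5: book value $76,408.
End of year 6: book value $64,806.
End of year 7: book value $53,204.
End of year 8: book value $41,602.
End of year 9: book value $30,000.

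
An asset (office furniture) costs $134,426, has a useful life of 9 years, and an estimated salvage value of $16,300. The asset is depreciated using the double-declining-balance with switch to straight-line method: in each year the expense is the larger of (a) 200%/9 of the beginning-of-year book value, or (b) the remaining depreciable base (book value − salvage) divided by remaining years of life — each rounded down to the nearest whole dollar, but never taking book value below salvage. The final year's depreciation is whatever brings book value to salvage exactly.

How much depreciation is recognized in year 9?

$1,704

Depreciable base = $134,426 − $16,300 = $118,126.
Year 1: DB = ⌊$134,426 × 200%/9⌋ = $29,872; SL = ⌊$118,126/9⌋ = $13,125 → take DB $29,872. Book value $104,554.
Year 2: DB = ⌊$104,554 × 200%/9⌋ = $23,234; SL = ⌊$88,254/8⌋ = $11,031 → take DB $23,234. Book value $81,320.
Year 3: DB = ⌊$81,320 × 200%/9⌋ = $18,071; SL = ⌊$65,020/7⌋ = $9,288 → take DB $18,071. Book value $63,249.
Year 4: DB = ⌊$63,249 × 200%/9⌋ = $14,055; SL = ⌊$46,949/6⌋ = $7,824 → take DB $14,055. Book value $49,194.
Year 5: DB = ⌊$49,194 × 200%/9⌋ = $10,932; SL = ⌊$32,894/5⌋ = $6,578 → take DB $10,932. Book value $38,262.
Year 6: DB = ⌊$38,262 × 200%/9⌋ = $8,502; SL = ⌊$21,962/4⌋ = $5,490 → take DB $8,502. Book value $29,760.
Year 7: DB = ⌊$29,760 × 200%/9⌋ = $6,613; SL = ⌊$13,460/3⌋ = $4,486 → take DB $6,613. Book value $23,147.
Year 8: DB = ⌊$23,147 × 200%/9⌋ = $5,143; SL = ⌊$6,847/2⌋ = $3,423 → take DB $5,143. Book value $18,004.
Year 9 (final): $18,004 − $16,300 = $1,704. Book value $16,300.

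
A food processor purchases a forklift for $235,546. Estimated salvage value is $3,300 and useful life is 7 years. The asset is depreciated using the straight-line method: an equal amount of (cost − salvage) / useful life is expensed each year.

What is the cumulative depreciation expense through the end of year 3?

Depreciable base = $235,546 − $3,300 = $232,246.
Annual expense = $232,246 / 7 = $33,178.
End of year 1: book value $202,368.
End of year 2: book value $169,190.
End of year 3: book value $136,012.
Accumulated through year 3 = $235,546 − $136,012 = $99,534.

$99,534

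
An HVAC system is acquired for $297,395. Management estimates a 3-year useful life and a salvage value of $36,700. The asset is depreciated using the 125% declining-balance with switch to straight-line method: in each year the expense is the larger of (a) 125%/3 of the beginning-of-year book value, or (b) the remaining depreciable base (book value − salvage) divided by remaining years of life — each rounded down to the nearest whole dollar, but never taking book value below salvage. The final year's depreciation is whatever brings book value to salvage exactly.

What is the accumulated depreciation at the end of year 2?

Depreciable base = $297,395 − $36,700 = $260,695.
Year 1: DB = ⌊$297,395 × 125%/3⌋ = $123,914; SL = ⌊$260,695/3⌋ = $86,898 → take DB $123,914. Book value $173,481.
Year 2: DB = ⌊$173,481 × 125%/3⌋ = $72,283; SL = ⌊$136,781/2⌋ = $68,390 → take DB $72,283. Book value $101,198.
Accumulated through year 2 = $297,395 − $101,198 = $196,197.

$196,197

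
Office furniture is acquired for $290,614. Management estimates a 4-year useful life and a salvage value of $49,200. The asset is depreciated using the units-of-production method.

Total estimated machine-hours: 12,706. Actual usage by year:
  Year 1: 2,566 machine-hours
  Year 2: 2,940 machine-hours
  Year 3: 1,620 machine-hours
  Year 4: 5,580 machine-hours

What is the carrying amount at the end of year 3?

$155,220

Depreciable base = $290,614 − $49,200 = $241,414.
Rate = $241,414 / 12,706 machine-hours = $19 per machine-hour.
Year 1: 2,566 × $19 = $48,754. Book value $241,860.
Year 2: 2,940 × $19 = $55,860. Book value $186,000.
Year 3: 1,620 × $19 = $30,780. Book value $155,220.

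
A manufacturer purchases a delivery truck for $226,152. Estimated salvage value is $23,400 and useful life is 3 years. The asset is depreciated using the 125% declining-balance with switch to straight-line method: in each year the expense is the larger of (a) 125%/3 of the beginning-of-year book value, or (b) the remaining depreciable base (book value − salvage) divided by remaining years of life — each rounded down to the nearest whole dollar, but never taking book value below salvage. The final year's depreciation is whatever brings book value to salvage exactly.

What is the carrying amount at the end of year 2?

$76,955

Depreciable base = $226,152 − $23,400 = $202,752.
Year 1: DB = ⌊$226,152 × 125%/3⌋ = $94,230; SL = ⌊$202,752/3⌋ = $67,584 → take DB $94,230. Book value $131,922.
Year 2: DB = ⌊$131,922 × 125%/3⌋ = $54,967; SL = ⌊$108,522/2⌋ = $54,261 → take DB $54,967. Book value $76,955.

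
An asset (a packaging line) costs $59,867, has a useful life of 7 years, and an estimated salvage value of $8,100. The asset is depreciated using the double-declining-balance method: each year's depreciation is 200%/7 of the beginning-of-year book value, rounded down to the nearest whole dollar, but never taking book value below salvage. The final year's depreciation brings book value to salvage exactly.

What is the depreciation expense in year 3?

$8,727

Depreciable base = $59,867 − $8,100 = $51,767.
Year 1: ⌊$59,867 × 200%/7⌋ = $17,104. Book value $42,763.
Year 2: ⌊$42,763 × 200%/7⌋ = $12,218. Book value $30,545.
Year 3: ⌊$30,545 × 200%/7⌋ = $8,727. Book value $21,818.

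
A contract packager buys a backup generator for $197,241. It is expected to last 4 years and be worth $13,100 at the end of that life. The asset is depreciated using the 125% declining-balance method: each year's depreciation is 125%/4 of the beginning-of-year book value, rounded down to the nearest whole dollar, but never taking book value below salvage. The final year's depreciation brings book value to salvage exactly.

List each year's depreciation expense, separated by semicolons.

Depreciable base = $197,241 − $13,100 = $184,141.
Year 1: ⌊$197,241 × 125%/4⌋ = $61,637. Book value $135,604.
Year 2: ⌊$135,604 × 125%/4⌋ = $42,376. Book value $93,228.
Year 3: ⌊$93,228 × 125%/4⌋ = $29,133. Book value $64,095.
Year 4 (final): $64,095 − $13,100 = $50,995. Book value $13,100.

$61,637; $42,376; $29,133; $50,995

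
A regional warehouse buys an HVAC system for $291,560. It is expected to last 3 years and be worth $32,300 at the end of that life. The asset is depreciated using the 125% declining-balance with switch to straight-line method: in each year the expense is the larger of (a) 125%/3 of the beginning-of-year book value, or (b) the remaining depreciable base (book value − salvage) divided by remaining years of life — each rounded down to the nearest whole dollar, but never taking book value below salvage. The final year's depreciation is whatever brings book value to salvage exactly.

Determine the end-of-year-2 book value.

Depreciable base = $291,560 − $32,300 = $259,260.
Year 1: DB = ⌊$291,560 × 125%/3⌋ = $121,483; SL = ⌊$259,260/3⌋ = $86,420 → take DB $121,483. Book value $170,077.
Year 2: DB = ⌊$170,077 × 125%/3⌋ = $70,865; SL = ⌊$137,777/2⌋ = $68,888 → take DB $70,865. Book value $99,212.

$99,212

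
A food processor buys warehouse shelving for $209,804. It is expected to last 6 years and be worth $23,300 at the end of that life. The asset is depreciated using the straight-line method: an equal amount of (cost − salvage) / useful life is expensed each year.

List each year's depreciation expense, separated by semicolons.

$31,084; $31,084; $31,084; $31,084; $31,084; $31,084

Depreciable base = $209,804 − $23,300 = $186,504.
Annual expense = $186,504 / 6 = $31,084.
End of year 1: book value $178,720.
End of year 2: book value $147,636.
End of year 3: book value $116,552.
End of year 4: book value $85,468.
End of year 5: book value $54,384.
End of year 6: book value $23,300.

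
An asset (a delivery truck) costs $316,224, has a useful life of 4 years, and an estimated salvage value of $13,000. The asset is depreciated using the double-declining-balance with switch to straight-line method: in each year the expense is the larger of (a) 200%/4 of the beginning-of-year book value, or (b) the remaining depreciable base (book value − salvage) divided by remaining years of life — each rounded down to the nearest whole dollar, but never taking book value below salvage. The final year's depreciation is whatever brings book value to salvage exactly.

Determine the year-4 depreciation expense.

Depreciable base = $316,224 − $13,000 = $303,224.
Year 1: DB = ⌊$316,224 × 200%/4⌋ = $158,112; SL = ⌊$303,224/4⌋ = $75,806 → take DB $158,112. Book value $158,112.
Year 2: DB = ⌊$158,112 × 200%/4⌋ = $79,056; SL = ⌊$145,112/3⌋ = $48,370 → take DB $79,056. Book value $79,056.
Year 3: DB = ⌊$79,056 × 200%/4⌋ = $39,528; SL = ⌊$66,056/2⌋ = $33,028 → take DB $39,528. Book value $39,528.
Year 4 (final): $39,528 − $13,000 = $26,528. Book value $13,000.

$26,528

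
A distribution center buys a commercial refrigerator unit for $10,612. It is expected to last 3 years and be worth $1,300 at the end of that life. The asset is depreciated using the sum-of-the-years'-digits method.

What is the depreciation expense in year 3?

$1,552

Depreciable base = $10,612 − $1,300 = $9,312.
Sum of the years' digits = 3+2+1 = 6.
Year 1: $9,312 × 3/6 = $4,656. Book value $5,956.
Year 2: $9,312 × 2/6 = $3,104. Book value $2,852.
Year 3: $9,312 × 1/6 = $1,552. Book value $1,300.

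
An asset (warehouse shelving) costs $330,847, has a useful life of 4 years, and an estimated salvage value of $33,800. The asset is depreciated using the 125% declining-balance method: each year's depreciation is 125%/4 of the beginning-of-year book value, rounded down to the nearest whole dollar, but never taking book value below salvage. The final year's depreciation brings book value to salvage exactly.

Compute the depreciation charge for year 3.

Depreciable base = $330,847 − $33,800 = $297,047.
Year 1: ⌊$330,847 × 125%/4⌋ = $103,389. Book value $227,458.
Year 2: ⌊$227,458 × 125%/4⌋ = $71,080. Book value $156,378.
Year 3: ⌊$156,378 × 125%/4⌋ = $48,868. Book value $107,510.

$48,868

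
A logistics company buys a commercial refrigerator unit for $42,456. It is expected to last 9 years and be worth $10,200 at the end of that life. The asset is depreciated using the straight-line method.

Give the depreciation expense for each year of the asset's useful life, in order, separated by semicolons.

$3,584; $3,584; $3,584; $3,584; $3,584; $3,584; $3,584; $3,584; $3,584

Depreciable base = $42,456 − $10,200 = $32,256.
Annual expense = $32,256 / 9 = $3,584.
End of year 1: book value $38,872.
End of year 2: book value $35,288.
End of year 3: book value $31,704.
End of year 4: book value $28,120.
End of year 5: book value $24,536.
End of year 6: book value $20,952.
End of year 7: book value $17,368.
End of year 8: book value $13,784.
End of year 9: book value $10,200.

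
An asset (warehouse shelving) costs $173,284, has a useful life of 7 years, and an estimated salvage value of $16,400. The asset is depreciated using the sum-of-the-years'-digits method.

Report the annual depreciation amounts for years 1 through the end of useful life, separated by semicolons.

$39,221; $33,618; $28,015; $22,412; $16,809; $11,206; $5,603

Depreciable base = $173,284 − $16,400 = $156,884.
Sum of the years' digits = 7+6+5+4+3+2+1 = 28.
Year 1: $156,884 × 7/28 = $39,221. Book value $134,063.
Year 2: $156,884 × 6/28 = $33,618. Book value $100,445.
Year 3: $156,884 × 5/28 = $28,015. Book value $72,430.
Year 4: $156,884 × 4/28 = $22,412. Book value $50,018.
Year 5: $156,884 × 3/28 = $16,809. Book value $33,209.
Year 6: $156,884 × 2/28 = $11,206. Book value $22,003.
Year 7: $156,884 × 1/28 = $5,603. Book value $16,400.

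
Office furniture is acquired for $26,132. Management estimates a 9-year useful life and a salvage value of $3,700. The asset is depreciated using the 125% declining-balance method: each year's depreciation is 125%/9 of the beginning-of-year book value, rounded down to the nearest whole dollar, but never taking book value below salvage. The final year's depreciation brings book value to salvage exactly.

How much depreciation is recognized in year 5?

$1,995

Depreciable base = $26,132 − $3,700 = $22,432.
Year 1: ⌊$26,132 × 125%/9⌋ = $3,629. Book value $22,503.
Year 2: ⌊$22,503 × 125%/9⌋ = $3,125. Book value $19,378.
Year 3: ⌊$19,378 × 125%/9⌋ = $2,691. Book value $16,687.
Year 4: ⌊$16,687 × 125%/9⌋ = $2,317. Book value $14,370.
Year 5: ⌊$14,370 × 125%/9⌋ = $1,995. Book value $12,375.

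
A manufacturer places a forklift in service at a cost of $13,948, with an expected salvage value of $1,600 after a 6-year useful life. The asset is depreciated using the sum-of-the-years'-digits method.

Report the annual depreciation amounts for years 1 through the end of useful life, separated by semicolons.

Depreciable base = $13,948 − $1,600 = $12,348.
Sum of the years' digits = 6+5+4+3+2+1 = 21.
Year 1: $12,348 × 6/21 = $3,528. Book value $10,420.
Year 2: $12,348 × 5/21 = $2,940. Book value $7,480.
Year 3: $12,348 × 4/21 = $2,352. Book value $5,128.
Year 4: $12,348 × 3/21 = $1,764. Book value $3,364.
Year 5: $12,348 × 2/21 = $1,176. Book value $2,188.
Year 6: $12,348 × 1/21 = $588. Book value $1,600.

$3,528; $2,940; $2,352; $1,764; $1,176; $588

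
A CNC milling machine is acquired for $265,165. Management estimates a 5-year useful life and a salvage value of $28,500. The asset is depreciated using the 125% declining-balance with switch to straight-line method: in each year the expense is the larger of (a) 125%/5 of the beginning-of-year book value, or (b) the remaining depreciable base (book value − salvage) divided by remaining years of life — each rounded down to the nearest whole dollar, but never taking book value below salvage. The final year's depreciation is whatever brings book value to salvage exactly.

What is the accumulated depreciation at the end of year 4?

$196,446

Depreciable base = $265,165 − $28,500 = $236,665.
Year 1: DB = ⌊$265,165 × 125%/5⌋ = $66,291; SL = ⌊$236,665/5⌋ = $47,333 → take DB $66,291. Book value $198,874.
Year 2: DB = ⌊$198,874 × 125%/5⌋ = $49,718; SL = ⌊$170,374/4⌋ = $42,593 → take DB $49,718. Book value $149,156.
Year 3: DB = ⌊$149,156 × 125%/5⌋ = $37,289; SL = ⌊$120,656/3⌋ = $40,218 → take SL $40,218. Book value $108,938.
Year 4: DB = ⌊$108,938 × 125%/5⌋ = $27,234; SL = ⌊$80,438/2⌋ = $40,219 → take SL $40,219. Book value $68,719.
Accumulated through year 4 = $265,165 − $68,719 = $196,446.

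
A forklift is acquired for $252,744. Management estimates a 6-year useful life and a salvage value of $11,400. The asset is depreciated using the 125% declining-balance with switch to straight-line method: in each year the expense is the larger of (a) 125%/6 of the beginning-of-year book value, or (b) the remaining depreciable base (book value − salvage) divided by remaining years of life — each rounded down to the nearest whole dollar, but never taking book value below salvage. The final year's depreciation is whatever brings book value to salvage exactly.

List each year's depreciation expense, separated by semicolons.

Depreciable base = $252,744 − $11,400 = $241,344.
Year 1: DB = ⌊$252,744 × 125%/6⌋ = $52,655; SL = ⌊$241,344/6⌋ = $40,224 → take DB $52,655. Book value $200,089.
Year 2: DB = ⌊$200,089 × 125%/6⌋ = $41,685; SL = ⌊$188,689/5⌋ = $37,737 → take DB $41,685. Book value $158,404.
Year 3: DB = ⌊$158,404 × 125%/6⌋ = $33,000; SL = ⌊$147,004/4⌋ = $36,751 → take SL $36,751. Book value $121,653.
Year 4: DB = ⌊$121,653 × 125%/6⌋ = $25,344; SL = ⌊$110,253/3⌋ = $36,751 → take SL $36,751. Book value $84,902.
Year 5: DB = ⌊$84,902 × 125%/6⌋ = $17,687; SL = ⌊$73,502/2⌋ = $36,751 → take SL $36,751. Book value $48,151.
Year 6 (final): $48,151 − $11,400 = $36,751. Book value $11,400.

$52,655; $41,685; $36,751; $36,751; $36,751; $36,751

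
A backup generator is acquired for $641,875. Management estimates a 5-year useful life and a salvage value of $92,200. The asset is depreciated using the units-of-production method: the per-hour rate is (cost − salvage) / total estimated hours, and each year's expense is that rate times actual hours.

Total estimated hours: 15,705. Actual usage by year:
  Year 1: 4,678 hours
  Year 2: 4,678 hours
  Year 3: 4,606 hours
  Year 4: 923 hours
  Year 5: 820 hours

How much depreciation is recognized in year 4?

Depreciable base = $641,875 − $92,200 = $549,675.
Rate = $549,675 / 15,705 hours = $35 per hour.
Year 1: 4,678 × $35 = $163,730. Book value $478,145.
Year 2: 4,678 × $35 = $163,730. Book value $314,415.
Year 3: 4,606 × $35 = $161,210. Book value $153,205.
Year 4: 923 × $35 = $32,305. Book value $120,900.

$32,305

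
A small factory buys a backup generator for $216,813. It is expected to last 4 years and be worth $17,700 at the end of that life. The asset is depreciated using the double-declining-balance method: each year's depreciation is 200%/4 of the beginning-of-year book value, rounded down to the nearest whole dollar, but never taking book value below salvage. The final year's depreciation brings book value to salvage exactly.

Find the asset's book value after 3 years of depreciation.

Depreciable base = $216,813 − $17,700 = $199,113.
Year 1: ⌊$216,813 × 200%/4⌋ = $108,406. Book value $108,407.
Year 2: ⌊$108,407 × 200%/4⌋ = $54,203. Book value $54,204.
Year 3: ⌊$54,204 × 200%/4⌋ = $27,102. Book value $27,102.

$27,102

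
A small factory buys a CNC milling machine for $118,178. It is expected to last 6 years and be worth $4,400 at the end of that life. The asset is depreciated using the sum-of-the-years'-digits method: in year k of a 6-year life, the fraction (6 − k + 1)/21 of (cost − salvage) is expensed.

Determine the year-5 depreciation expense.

Depreciable base = $118,178 − $4,400 = $113,778.
Sum of the years' digits = 6+5+4+3+2+1 = 21.
Year 1: $113,778 × 6/21 = $32,508. Book value $85,670.
Year 2: $113,778 × 5/21 = $27,090. Book value $58,580.
Year 3: $113,778 × 4/21 = $21,672. Book value $36,908.
Year 4: $113,778 × 3/21 = $16,254. Book value $20,654.
Year 5: $113,778 × 2/21 = $10,836. Book value $9,818.

$10,836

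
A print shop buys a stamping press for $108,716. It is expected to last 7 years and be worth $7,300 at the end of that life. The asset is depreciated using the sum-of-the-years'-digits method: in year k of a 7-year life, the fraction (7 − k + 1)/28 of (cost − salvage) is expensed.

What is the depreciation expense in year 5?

Depreciable base = $108,716 − $7,300 = $101,416.
Sum of the years' digits = 7+6+5+4+3+2+1 = 28.
Year 1: $101,416 × 7/28 = $25,354. Book value $83,362.
Year 2: $101,416 × 6/28 = $21,732. Book value $61,630.
Year 3: $101,416 × 5/28 = $18,110. Book value $43,520.
Year 4: $101,416 × 4/28 = $14,488. Book value $29,032.
Year 5: $101,416 × 3/28 = $10,866. Book value $18,166.

$10,866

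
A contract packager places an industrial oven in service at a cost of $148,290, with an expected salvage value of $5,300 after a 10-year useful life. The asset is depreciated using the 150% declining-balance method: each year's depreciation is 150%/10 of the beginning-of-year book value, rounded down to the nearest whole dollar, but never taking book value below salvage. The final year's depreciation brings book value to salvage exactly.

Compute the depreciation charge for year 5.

$11,611

Depreciable base = $148,290 − $5,300 = $142,990.
Year 1: ⌊$148,290 × 150%/10⌋ = $22,243. Book value $126,047.
Year 2: ⌊$126,047 × 150%/10⌋ = $18,907. Book value $107,140.
Year 3: ⌊$107,140 × 150%/10⌋ = $16,071. Book value $91,069.
Year 4: ⌊$91,069 × 150%/10⌋ = $13,660. Book value $77,409.
Year 5: ⌊$77,409 × 150%/10⌋ = $11,611. Book value $65,798.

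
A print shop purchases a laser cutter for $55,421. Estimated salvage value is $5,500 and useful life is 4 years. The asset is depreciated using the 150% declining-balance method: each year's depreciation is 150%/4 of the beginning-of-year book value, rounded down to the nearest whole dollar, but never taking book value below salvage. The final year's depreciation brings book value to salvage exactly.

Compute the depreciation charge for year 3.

$8,118

Depreciable base = $55,421 − $5,500 = $49,921.
Year 1: ⌊$55,421 × 150%/4⌋ = $20,782. Book value $34,639.
Year 2: ⌊$34,639 × 150%/4⌋ = $12,989. Book value $21,650.
Year 3: ⌊$21,650 × 150%/4⌋ = $8,118. Book value $13,532.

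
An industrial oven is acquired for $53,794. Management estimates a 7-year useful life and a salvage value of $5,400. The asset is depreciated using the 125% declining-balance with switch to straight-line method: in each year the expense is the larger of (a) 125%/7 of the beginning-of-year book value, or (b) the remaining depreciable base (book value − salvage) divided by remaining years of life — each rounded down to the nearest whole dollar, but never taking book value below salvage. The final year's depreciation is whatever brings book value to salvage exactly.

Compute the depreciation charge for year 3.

Depreciable base = $53,794 − $5,400 = $48,394.
Year 1: DB = ⌊$53,794 × 125%/7⌋ = $9,606; SL = ⌊$48,394/7⌋ = $6,913 → take DB $9,606. Book value $44,188.
Year 2: DB = ⌊$44,188 × 125%/7⌋ = $7,890; SL = ⌊$38,788/6⌋ = $6,464 → take DB $7,890. Book value $36,298.
Year 3: DB = ⌊$36,298 × 125%/7⌋ = $6,481; SL = ⌊$30,898/5⌋ = $6,179 → take DB $6,481. Book value $29,817.

$6,481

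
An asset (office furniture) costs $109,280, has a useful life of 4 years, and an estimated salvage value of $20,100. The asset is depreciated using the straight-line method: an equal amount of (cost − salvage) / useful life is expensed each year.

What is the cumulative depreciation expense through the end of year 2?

$44,590

Depreciable base = $109,280 − $20,100 = $89,180.
Annual expense = $89,180 / 4 = $22,295.
End of year 1: book value $86,985.
End of year 2: book value $64,690.
Accumulated through year 2 = $109,280 − $64,690 = $44,590.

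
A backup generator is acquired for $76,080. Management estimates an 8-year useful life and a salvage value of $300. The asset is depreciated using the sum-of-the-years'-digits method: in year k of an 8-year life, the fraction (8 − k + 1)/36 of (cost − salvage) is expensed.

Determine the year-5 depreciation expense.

$8,420

Depreciable base = $76,080 − $300 = $75,780.
Sum of the years' digits = 8+7+6+5+4+3+2+1 = 36.
Year 1: $75,780 × 8/36 = $16,840. Book value $59,240.
Year 2: $75,780 × 7/36 = $14,735. Book value $44,505.
Year 3: $75,780 × 6/36 = $12,630. Book value $31,875.
Year 4: $75,780 × 5/36 = $10,525. Book value $21,350.
Year 5: $75,780 × 4/36 = $8,420. Book value $12,930.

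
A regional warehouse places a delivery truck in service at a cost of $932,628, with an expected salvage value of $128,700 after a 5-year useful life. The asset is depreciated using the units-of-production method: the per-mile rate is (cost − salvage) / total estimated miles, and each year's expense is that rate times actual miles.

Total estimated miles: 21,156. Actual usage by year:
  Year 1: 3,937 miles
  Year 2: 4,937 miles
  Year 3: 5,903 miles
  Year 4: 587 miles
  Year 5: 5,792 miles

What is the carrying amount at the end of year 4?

Depreciable base = $932,628 − $128,700 = $803,928.
Rate = $803,928 / 21,156 miles = $38 per mile.
Year 1: 3,937 × $38 = $149,606. Book value $783,022.
Year 2: 4,937 × $38 = $187,606. Book value $595,416.
Year 3: 5,903 × $38 = $224,314. Book value $371,102.
Year 4: 587 × $38 = $22,306. Book value $348,796.

$348,796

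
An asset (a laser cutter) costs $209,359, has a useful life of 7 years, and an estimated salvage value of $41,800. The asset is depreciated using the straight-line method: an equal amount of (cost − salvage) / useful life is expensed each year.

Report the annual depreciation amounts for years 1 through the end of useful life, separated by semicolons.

$23,937; $23,937; $23,937; $23,937; $23,937; $23,937; $23,937

Depreciable base = $209,359 − $41,800 = $167,559.
Annual expense = $167,559 / 7 = $23,937.
End of year 1: book value $185,422.
End of year 2: book value $161,485.
End of year 3: book value $137,548.
End of year 4: book value $113,611.
End of year 5: book value $89,674.
End of year 6: book value $65,737.
End of year 7: book value $41,800.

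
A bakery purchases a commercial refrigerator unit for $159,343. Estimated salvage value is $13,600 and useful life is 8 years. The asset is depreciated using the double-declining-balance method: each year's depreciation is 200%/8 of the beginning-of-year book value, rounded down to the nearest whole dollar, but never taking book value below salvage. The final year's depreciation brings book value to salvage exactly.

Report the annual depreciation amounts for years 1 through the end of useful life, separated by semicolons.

$39,835; $29,877; $22,407; $16,806; $12,604; $9,453; $7,090; $7,671

Depreciable base = $159,343 − $13,600 = $145,743.
Year 1: ⌊$159,343 × 200%/8⌋ = $39,835. Book value $119,508.
Year 2: ⌊$119,508 × 200%/8⌋ = $29,877. Book value $89,631.
Year 3: ⌊$89,631 × 200%/8⌋ = $22,407. Book value $67,224.
Year 4: ⌊$67,224 × 200%/8⌋ = $16,806. Book value $50,418.
Year 5: ⌊$50,418 × 200%/8⌋ = $12,604. Book value $37,814.
Year 6: ⌊$37,814 × 200%/8⌋ = $9,453. Book value $28,361.
Year 7: ⌊$28,361 × 200%/8⌋ = $7,090. Book value $21,271.
Year 8 (final): $21,271 − $13,600 = $7,671. Book value $13,600.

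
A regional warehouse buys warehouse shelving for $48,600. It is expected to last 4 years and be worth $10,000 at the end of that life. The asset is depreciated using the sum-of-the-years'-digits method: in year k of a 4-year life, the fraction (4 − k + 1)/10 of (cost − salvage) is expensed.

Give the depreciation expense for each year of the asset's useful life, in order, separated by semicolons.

$15,440; $11,580; $7,720; $3,860

Depreciable base = $48,600 − $10,000 = $38,600.
Sum of the years' digits = 4+3+2+1 = 10.
Year 1: $38,600 × 4/10 = $15,440. Book value $33,160.
Year 2: $38,600 × 3/10 = $11,580. Book value $21,580.
Year 3: $38,600 × 2/10 = $7,720. Book value $13,860.
Year 4: $38,600 × 1/10 = $3,860. Book value $10,000.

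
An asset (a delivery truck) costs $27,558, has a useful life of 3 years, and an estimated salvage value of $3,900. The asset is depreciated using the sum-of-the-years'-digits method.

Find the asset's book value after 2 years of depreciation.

Depreciable base = $27,558 − $3,900 = $23,658.
Sum of the years' digits = 3+2+1 = 6.
Year 1: $23,658 × 3/6 = $11,829. Book value $15,729.
Year 2: $23,658 × 2/6 = $7,886. Book value $7,843.

$7,843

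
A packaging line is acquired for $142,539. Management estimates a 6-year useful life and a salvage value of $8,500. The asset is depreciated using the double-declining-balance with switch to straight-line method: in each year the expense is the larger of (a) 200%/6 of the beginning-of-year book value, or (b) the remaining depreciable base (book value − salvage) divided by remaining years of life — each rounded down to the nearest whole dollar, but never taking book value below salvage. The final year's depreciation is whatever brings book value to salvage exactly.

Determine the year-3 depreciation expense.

Depreciable base = $142,539 − $8,500 = $134,039.
Year 1: DB = ⌊$142,539 × 200%/6⌋ = $47,513; SL = ⌊$134,039/6⌋ = $22,339 → take DB $47,513. Book value $95,026.
Year 2: DB = ⌊$95,026 × 200%/6⌋ = $31,675; SL = ⌊$86,526/5⌋ = $17,305 → take DB $31,675. Book value $63,351.
Year 3: DB = ⌊$63,351 × 200%/6⌋ = $21,117; SL = ⌊$54,851/4⌋ = $13,712 → take DB $21,117. Book value $42,234.

$21,117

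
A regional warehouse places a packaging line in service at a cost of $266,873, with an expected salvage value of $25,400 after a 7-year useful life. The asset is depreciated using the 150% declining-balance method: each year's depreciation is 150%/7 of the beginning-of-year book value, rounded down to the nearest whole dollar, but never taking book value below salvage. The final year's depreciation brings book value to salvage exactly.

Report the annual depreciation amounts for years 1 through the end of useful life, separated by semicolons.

Depreciable base = $266,873 − $25,400 = $241,473.
Year 1: ⌊$266,873 × 150%/7⌋ = $57,187. Book value $209,686.
Year 2: ⌊$209,686 × 150%/7⌋ = $44,932. Book value $164,754.
Year 3: ⌊$164,754 × 150%/7⌋ = $35,304. Book value $129,450.
Year 4: ⌊$129,450 × 150%/7⌋ = $27,739. Book value $101,711.
Year 5: ⌊$101,711 × 150%/7⌋ = $21,795. Book value $79,916.
Year 6: ⌊$79,916 × 150%/7⌋ = $17,124. Book value $62,792.
Year 7 (final): $62,792 − $25,400 = $37,392. Book value $25,400.

$57,187; $44,932; $35,304; $27,739; $21,795; $17,124; $37,392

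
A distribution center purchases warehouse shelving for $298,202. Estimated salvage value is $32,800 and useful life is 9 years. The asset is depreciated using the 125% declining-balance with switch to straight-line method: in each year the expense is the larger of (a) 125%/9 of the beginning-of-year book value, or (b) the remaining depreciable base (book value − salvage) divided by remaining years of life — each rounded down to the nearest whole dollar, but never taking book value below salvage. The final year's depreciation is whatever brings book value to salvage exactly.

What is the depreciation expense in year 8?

$26,233

Depreciable base = $298,202 − $32,800 = $265,402.
Year 1: DB = ⌊$298,202 × 125%/9⌋ = $41,416; SL = ⌊$265,402/9⌋ = $29,489 → take DB $41,416. Book value $256,786.
Year 2: DB = ⌊$256,786 × 125%/9⌋ = $35,664; SL = ⌊$223,986/8⌋ = $27,998 → take DB $35,664. Book value $221,122.
Year 3: DB = ⌊$221,122 × 125%/9⌋ = $30,711; SL = ⌊$188,322/7⌋ = $26,903 → take DB $30,711. Book value $190,411.
Year 4: DB = ⌊$190,411 × 125%/9⌋ = $26,445; SL = ⌊$157,611/6⌋ = $26,268 → take DB $26,445. Book value $163,966.
Year 5: DB = ⌊$163,966 × 125%/9⌋ = $22,773; SL = ⌊$131,166/5⌋ = $26,233 → take SL $26,233. Book value $137,733.
Year 6: DB = ⌊$137,733 × 125%/9⌋ = $19,129; SL = ⌊$104,933/4⌋ = $26,233 → take SL $26,233. Book value $111,500.
Year 7: DB = ⌊$111,500 × 125%/9⌋ = $15,486; SL = ⌊$78,700/3⌋ = $26,233 → take SL $26,233. Book value $85,267.
Year 8: DB = ⌊$85,267 × 125%/9⌋ = $11,842; SL = ⌊$52,467/2⌋ = $26,233 → take SL $26,233. Book value $59,034.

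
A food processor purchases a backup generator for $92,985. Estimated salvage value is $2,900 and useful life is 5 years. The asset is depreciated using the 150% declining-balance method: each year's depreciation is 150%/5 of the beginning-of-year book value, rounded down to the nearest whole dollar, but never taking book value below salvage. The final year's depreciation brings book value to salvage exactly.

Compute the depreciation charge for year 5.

$19,427

Depreciable base = $92,985 − $2,900 = $90,085.
Year 1: ⌊$92,985 × 150%/5⌋ = $27,895. Book value $65,090.
Year 2: ⌊$65,090 × 150%/5⌋ = $19,527. Book value $45,563.
Year 3: ⌊$45,563 × 150%/5⌋ = $13,668. Book value $31,895.
Year 4: ⌊$31,895 × 150%/5⌋ = $9,568. Book value $22,327.
Year 5 (final): $22,327 − $2,900 = $19,427. Book value $2,900.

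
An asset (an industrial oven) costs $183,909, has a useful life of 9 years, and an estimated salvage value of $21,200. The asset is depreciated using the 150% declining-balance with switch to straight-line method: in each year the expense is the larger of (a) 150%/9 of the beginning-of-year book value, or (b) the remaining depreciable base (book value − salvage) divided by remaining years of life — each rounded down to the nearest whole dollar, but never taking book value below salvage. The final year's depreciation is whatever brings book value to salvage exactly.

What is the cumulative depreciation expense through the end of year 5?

$109,999

Depreciable base = $183,909 − $21,200 = $162,709.
Year 1: DB = ⌊$183,909 × 150%/9⌋ = $30,651; SL = ⌊$162,709/9⌋ = $18,078 → take DB $30,651. Book value $153,258.
Year 2: DB = ⌊$153,258 × 150%/9⌋ = $25,543; SL = ⌊$132,058/8⌋ = $16,507 → take DB $25,543. Book value $127,715.
Year 3: DB = ⌊$127,715 × 150%/9⌋ = $21,285; SL = ⌊$106,515/7⌋ = $15,216 → take DB $21,285. Book value $106,430.
Year 4: DB = ⌊$106,430 × 150%/9⌋ = $17,738; SL = ⌊$85,230/6⌋ = $14,205 → take DB $17,738. Book value $88,692.
Year 5: DB = ⌊$88,692 × 150%/9⌋ = $14,782; SL = ⌊$67,492/5⌋ = $13,498 → take DB $14,782. Book value $73,910.
Accumulated through year 5 = $183,909 − $73,910 = $109,999.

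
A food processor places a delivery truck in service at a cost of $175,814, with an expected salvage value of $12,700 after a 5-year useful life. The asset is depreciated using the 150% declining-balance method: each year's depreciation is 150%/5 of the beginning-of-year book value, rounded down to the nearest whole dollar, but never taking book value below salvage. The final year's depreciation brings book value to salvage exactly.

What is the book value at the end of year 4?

Depreciable base = $175,814 − $12,700 = $163,114.
Year 1: ⌊$175,814 × 150%/5⌋ = $52,744. Book value $123,070.
Year 2: ⌊$123,070 × 150%/5⌋ = $36,921. Book value $86,149.
Year 3: ⌊$86,149 × 150%/5⌋ = $25,844. Book value $60,305.
Year 4: ⌊$60,305 × 150%/5⌋ = $18,091. Book value $42,214.

$42,214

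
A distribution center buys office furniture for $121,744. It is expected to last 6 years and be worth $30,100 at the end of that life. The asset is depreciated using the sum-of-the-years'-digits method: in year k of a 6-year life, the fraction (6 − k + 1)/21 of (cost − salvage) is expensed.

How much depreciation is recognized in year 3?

$17,456

Depreciable base = $121,744 − $30,100 = $91,644.
Sum of the years' digits = 6+5+4+3+2+1 = 21.
Year 1: $91,644 × 6/21 = $26,184. Book value $95,560.
Year 2: $91,644 × 5/21 = $21,820. Book value $73,740.
Year 3: $91,644 × 4/21 = $17,456. Book value $56,284.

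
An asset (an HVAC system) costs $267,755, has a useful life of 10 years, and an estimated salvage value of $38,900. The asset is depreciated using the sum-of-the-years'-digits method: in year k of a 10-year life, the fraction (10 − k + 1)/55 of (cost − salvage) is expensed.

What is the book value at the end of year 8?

Depreciable base = $267,755 − $38,900 = $228,855.
Sum of the years' digits = 10+9+8+7+6+5+4+3+2+1 = 55.
Year 1: $228,855 × 10/55 = $41,610. Book value $226,145.
Year 2: $228,855 × 9/55 = $37,449. Book value $188,696.
Year 3: $228,855 × 8/55 = $33,288. Book value $155,408.
Year 4: $228,855 × 7/55 = $29,127. Book value $126,281.
Year 5: $228,855 × 6/55 = $24,966. Book value $101,315.
Year 6: $228,855 × 5/55 = $20,805. Book value $80,510.
Year 7: $228,855 × 4/55 = $16,644. Book value $63,866.
Year 8: $228,855 × 3/55 = $12,483. Book value $51,383.

$51,383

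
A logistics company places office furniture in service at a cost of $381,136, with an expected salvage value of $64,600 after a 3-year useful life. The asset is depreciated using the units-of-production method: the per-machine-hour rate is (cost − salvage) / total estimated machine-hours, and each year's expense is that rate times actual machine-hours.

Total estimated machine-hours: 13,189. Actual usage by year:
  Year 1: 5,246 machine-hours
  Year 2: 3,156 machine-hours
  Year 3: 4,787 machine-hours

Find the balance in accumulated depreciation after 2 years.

Depreciable base = $381,136 − $64,600 = $316,536.
Rate = $316,536 / 13,189 machine-hours = $24 per machine-hour.
Year 1: 5,246 × $24 = $125,904. Book value $255,232.
Year 2: 3,156 × $24 = $75,744. Book value $179,488.
Accumulated through year 2 = $381,136 − $179,488 = $201,648.

$201,648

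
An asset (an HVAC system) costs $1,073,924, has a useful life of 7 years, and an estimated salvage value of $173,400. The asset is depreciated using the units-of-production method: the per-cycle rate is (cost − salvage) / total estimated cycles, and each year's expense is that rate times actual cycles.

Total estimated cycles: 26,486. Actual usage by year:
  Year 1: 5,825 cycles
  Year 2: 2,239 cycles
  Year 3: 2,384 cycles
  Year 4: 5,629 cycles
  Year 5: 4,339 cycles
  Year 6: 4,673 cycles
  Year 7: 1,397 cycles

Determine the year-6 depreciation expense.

$158,882

Depreciable base = $1,073,924 − $173,400 = $900,524.
Rate = $900,524 / 26,486 cycles = $34 per cycle.
Year 1: 5,825 × $34 = $198,050. Book value $875,874.
Year 2: 2,239 × $34 = $76,126. Book value $799,748.
Year 3: 2,384 × $34 = $81,056. Book value $718,692.
Year 4: 5,629 × $34 = $191,386. Book value $527,306.
Year 5: 4,339 × $34 = $147,526. Book value $379,780.
Year 6: 4,673 × $34 = $158,882. Book value $220,898.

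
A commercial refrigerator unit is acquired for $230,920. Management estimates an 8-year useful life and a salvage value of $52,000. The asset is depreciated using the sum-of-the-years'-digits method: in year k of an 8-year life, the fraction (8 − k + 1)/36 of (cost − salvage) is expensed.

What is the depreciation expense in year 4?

$24,850

Depreciable base = $230,920 − $52,000 = $178,920.
Sum of the years' digits = 8+7+6+5+4+3+2+1 = 36.
Year 1: $178,920 × 8/36 = $39,760. Book value $191,160.
Year 2: $178,920 × 7/36 = $34,790. Book value $156,370.
Year 3: $178,920 × 6/36 = $29,820. Book value $126,550.
Year 4: $178,920 × 5/36 = $24,850. Book value $101,700.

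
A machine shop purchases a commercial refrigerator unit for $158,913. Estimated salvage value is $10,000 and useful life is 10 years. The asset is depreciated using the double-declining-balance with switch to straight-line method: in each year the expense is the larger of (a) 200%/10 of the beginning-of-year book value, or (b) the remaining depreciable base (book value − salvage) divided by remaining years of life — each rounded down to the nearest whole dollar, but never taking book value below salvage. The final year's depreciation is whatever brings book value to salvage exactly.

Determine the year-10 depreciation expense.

$7,776

Depreciable base = $158,913 − $10,000 = $148,913.
Year 1: DB = ⌊$158,913 × 200%/10⌋ = $31,782; SL = ⌊$148,913/10⌋ = $14,891 → take DB $31,782. Book value $127,131.
Year 2: DB = ⌊$127,131 × 200%/10⌋ = $25,426; SL = ⌊$117,131/9⌋ = $13,014 → take DB $25,426. Book value $101,705.
Year 3: DB = ⌊$101,705 × 200%/10⌋ = $20,341; SL = ⌊$91,705/8⌋ = $11,463 → take DB $20,341. Book value $81,364.
Year 4: DB = ⌊$81,364 × 200%/10⌋ = $16,272; SL = ⌊$71,364/7⌋ = $10,194 → take DB $16,272. Book value $65,092.
Year 5: DB = ⌊$65,092 × 200%/10⌋ = $13,018; SL = ⌊$55,092/6⌋ = $9,182 → take DB $13,018. Book value $52,074.
Year 6: DB = ⌊$52,074 × 200%/10⌋ = $10,414; SL = ⌊$42,074/5⌋ = $8,414 → take DB $10,414. Book value $41,660.
Year 7: DB = ⌊$41,660 × 200%/10⌋ = $8,332; SL = ⌊$31,660/4⌋ = $7,915 → take DB $8,332. Book value $33,328.
Year 8: DB = ⌊$33,328 × 200%/10⌋ = $6,665; SL = ⌊$23,328/3⌋ = $7,776 → take SL $7,776. Book value $25,552.
Year 9: DB = ⌊$25,552 × 200%/10⌋ = $5,110; SL = ⌊$15,552/2⌋ = $7,776 → take SL $7,776. Book value $17,776.
Year 10 (final): $17,776 − $10,000 = $7,776. Book value $10,000.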